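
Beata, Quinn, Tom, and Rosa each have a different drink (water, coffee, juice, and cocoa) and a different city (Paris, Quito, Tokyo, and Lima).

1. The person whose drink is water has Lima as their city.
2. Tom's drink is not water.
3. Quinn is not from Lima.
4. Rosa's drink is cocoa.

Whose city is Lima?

With clues 1–2, Tom is impossible for the one with city Lima.
With clues 1–3, Quinn is impossible for the one with city Lima.
With clues 1–4, Rosa is impossible for the one with city Lima.
That leaves Beata.

Beata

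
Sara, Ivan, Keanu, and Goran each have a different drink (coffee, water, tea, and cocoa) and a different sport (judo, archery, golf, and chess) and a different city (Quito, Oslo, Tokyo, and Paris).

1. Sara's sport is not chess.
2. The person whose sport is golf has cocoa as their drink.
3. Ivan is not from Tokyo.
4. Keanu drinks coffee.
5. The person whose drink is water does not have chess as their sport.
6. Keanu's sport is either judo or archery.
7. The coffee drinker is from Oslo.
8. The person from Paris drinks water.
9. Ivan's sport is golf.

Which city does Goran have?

Tokyo

With clues 1–7, Oslo is impossible for Goran's city.
With clues 1–9, Paris and Quito are impossible for Goran's city.
That leaves Tokyo.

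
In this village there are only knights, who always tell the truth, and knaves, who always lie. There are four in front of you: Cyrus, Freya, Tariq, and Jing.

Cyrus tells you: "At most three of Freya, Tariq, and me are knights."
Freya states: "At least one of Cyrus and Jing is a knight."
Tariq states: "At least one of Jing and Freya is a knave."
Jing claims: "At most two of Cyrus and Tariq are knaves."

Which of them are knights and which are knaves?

Cyrus: knight, Freya: knight, Tariq: knave, Jing: knight

Regardless of anyone's role, Cyrus's statement is true, so Cyrus is a knight.
With that fixed, Freya's statement is true, so Freya is a knight.
With that fixed, Jing's statement is true, so Jing is a knight.
With that fixed, Tariq's statement is false, so Tariq is a knave.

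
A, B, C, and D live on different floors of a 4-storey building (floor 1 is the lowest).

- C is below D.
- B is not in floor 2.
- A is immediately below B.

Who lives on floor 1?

With clue 1, D is ruled out for floor 1.
With clues 1–3, A and B are ruled out for floor 1.
So floor 1 is C.

C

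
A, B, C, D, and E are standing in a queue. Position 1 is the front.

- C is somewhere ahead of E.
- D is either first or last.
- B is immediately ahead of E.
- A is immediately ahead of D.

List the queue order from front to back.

C, B, E, A, D

From clue 1: C is in {1,2,3,4}.
From clues 1–2: D is in {1,5}.
From clues 1–4: C → position 1, B → position 2, E → position 3, A → position 4, D → position 5.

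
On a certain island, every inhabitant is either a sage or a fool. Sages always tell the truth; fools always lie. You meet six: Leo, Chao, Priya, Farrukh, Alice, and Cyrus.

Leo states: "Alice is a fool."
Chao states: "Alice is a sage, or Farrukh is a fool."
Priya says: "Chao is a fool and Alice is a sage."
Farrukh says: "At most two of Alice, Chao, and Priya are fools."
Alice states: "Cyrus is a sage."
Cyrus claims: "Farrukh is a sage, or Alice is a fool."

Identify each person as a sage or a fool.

Consider Leo. Suppose Leo is a sage.
Then no assignment of the remaining roles makes every statement match its speaker's type — contradiction.
So Leo is a fool.
Consider Chao. Suppose Chao is a fool.
Then no assignment of the remaining roles makes every statement match its speaker's type — contradiction.
So Chao is a sage.
With that fixed, Priya's statement is false, so Priya is a fool.
With that fixed, Farrukh's statement is true, so Farrukh is a sage.
With that fixed, Cyrus's statement is true, so Cyrus is a sage.
With that fixed, Alice's statement is true, so Alice is a sage.

Leo: fool, Chao: sage, Priya: fool, Farrukh: sage, Alice: sage, Cyrus: sage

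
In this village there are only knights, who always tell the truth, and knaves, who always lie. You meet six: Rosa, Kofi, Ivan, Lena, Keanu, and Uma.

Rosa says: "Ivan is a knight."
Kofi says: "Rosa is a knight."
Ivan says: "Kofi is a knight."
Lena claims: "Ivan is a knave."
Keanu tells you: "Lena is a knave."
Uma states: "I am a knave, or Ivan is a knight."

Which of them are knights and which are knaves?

Consider Rosa. Suppose Rosa is a knave.
Then no assignment of the remaining roles makes every statement match its speaker's type — contradiction.
So Rosa is a knight.
With that fixed, Kofi's statement is true, so Kofi is a knight.
With that fixed, Ivan's statement is true, so Ivan is a knight.
With that fixed, Lena's statement is false, so Lena is a knave.
With that fixed, Keanu's statement is true, so Keanu is a knight.
With that fixed, Uma's statement is true, so Uma is a knight.

Rosa: knight, Kofi: knight, Ivan: knight, Lena: knave, Keanu: knight, Uma: knight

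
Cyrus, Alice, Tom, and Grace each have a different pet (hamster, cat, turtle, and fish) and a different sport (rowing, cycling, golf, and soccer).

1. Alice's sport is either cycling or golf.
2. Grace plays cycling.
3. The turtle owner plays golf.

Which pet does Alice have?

With clues 1–3, cat, fish, and hamster are impossible for Alice's pet.
That leaves turtle.

turtle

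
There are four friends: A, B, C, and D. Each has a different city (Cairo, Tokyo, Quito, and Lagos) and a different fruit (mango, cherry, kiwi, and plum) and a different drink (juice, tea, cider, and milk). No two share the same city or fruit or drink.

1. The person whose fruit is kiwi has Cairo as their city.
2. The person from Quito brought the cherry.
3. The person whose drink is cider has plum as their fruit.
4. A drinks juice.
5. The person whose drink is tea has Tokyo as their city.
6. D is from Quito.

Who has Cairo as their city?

A

With clues 1–6, B, C, and D are impossible for the one with city Cairo.
That leaves A.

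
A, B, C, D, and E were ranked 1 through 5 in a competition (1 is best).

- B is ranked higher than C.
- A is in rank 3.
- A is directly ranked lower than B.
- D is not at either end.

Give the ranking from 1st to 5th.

E, B, A, D, C

From clue 1: B is in {1,2,3,4}.
From clues 1–2: A → rank 3.
From clues 1–3: B → rank 2.
From clues 1–4: E → rank 1, D → rank 4, C → rank 5.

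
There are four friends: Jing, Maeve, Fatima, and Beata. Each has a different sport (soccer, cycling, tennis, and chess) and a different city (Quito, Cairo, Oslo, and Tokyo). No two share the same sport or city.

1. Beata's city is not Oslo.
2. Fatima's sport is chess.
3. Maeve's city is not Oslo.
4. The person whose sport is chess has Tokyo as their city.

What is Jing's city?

With clues 1–4, Cairo, Quito, and Tokyo are impossible for Jing's city.
That leaves Oslo.

Oslo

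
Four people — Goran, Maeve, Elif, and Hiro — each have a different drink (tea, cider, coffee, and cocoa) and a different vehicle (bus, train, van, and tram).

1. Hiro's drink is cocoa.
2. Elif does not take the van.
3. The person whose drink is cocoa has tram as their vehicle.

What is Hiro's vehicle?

With clues 1–3, bus, train, and van are impossible for Hiro's vehicle.
That leaves tram.

tram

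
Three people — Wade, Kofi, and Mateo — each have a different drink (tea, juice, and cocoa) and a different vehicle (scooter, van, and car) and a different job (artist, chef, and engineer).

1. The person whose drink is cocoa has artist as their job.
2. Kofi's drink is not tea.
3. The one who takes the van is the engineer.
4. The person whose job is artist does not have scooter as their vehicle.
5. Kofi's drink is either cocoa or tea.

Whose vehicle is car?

Kofi

With clues 1–5, Mateo and Wade are impossible for the one with vehicle car.
That leaves Kofi.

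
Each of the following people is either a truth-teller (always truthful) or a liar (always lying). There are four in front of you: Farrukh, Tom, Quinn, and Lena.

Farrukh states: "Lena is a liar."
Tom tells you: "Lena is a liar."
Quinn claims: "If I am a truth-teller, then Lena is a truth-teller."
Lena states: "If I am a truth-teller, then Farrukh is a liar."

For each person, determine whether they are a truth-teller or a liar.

Farrukh: liar, Tom: liar, Quinn: truth-teller, Lena: truth-teller

Consider Farrukh. Suppose Farrukh is a truth-teller.
Then whichever role Lena has, Lena's statement has the wrong truth value — contradiction.
So Farrukh is a liar.
With that fixed, Lena's statement is true, so Lena is a truth-teller.
With that fixed, Tom's statement is false, so Tom is a liar.
With that fixed, Quinn's statement is true, so Quinn is a truth-teller.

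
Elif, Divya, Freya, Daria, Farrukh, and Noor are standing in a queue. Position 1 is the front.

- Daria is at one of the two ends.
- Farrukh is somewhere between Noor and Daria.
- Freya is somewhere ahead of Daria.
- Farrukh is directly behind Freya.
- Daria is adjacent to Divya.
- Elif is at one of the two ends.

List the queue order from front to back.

Elif, Noor, Freya, Farrukh, Divya, Daria

From clue 1: Daria is in {1,6}.
From clues 1–3: Daria → position 6.
From clues 1–4: Freya is in {2,3,4}.
From clues 1–5: Divya → position 5.
From clues 1–6: Elif → position 1, Noor → position 2, Freya → position 3, Farrukh → position 4.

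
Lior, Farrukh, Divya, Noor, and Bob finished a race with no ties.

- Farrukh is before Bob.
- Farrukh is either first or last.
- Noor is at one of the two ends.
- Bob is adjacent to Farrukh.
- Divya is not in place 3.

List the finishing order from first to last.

Farrukh, Bob, Lior, Divya, Noor

From clue 1: Farrukh is in {1,2,3,4}.
From clues 1–2: Farrukh → place 1.
From clues 1–3: Noor → place 5.
From clues 1–4: Bob → place 2.
From clues 1–5: Lior → place 3, Divya → place 4.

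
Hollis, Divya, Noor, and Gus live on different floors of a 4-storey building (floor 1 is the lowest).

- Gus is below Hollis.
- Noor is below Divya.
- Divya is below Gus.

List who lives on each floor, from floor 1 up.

From clue 1: Hollis is in {2,3,4}.
From clues 1–3: Noor → floor 1, Divya → floor 2, Gus → floor 3, Hollis → floor 4.

Noor, Divya, Gus, Hollis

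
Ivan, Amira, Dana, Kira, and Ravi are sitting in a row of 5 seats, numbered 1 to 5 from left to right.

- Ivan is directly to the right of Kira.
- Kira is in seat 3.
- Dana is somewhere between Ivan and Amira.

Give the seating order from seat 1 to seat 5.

From clue 1: Ivan is in {2,3,4,5}.
From clues 1–2: Kira → seat 3, Ivan → seat 4.
From clues 1–3: Amira → seat 1, Dana → seat 2, Ravi → seat 5.

Amira, Dana, Kira, Ivan, Ravi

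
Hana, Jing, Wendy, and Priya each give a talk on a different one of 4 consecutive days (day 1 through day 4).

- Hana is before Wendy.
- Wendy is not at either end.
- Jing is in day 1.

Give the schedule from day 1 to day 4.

Jing, Hana, Wendy, Priya

From clue 1: Hana is in {1,2,3}.
From clues 1–2: Hana is in {1,2}.
From clues 1–3: Jing → day 1, Hana → day 2, Wendy → day 3, Priya → day 4.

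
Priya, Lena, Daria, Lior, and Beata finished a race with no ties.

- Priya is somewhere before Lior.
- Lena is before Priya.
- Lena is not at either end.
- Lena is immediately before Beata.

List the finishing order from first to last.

Daria, Lena, Beata, Priya, Lior

From clue 1: Priya is in {1,2,3,4}.
From clues 1–2: Priya is in {2,3,4}.
From clues 1–3: Priya is in {3,4}.
From clues 1–4: Daria → place 1, Lena → place 2, Beata → place 3, Priya → place 4, Lior → place 5.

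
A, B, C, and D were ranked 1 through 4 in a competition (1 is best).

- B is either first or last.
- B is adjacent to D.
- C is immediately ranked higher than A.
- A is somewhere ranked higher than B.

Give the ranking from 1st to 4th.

From clue 1: B is in {1,4}.
From clues 1–3: A is in {2,4}.
From clues 1–4: C → rank 1, A → rank 2, D → rank 3, B → rank 4.

C, A, D, B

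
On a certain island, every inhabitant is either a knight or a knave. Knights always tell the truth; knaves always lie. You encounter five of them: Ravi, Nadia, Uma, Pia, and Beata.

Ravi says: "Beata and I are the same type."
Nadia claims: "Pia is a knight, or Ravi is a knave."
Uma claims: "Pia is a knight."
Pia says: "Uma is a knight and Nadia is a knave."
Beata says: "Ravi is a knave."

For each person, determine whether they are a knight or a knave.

Ravi: knave, Nadia: knight, Uma: knave, Pia: knave, Beata: knight

Consider Ravi. Suppose Ravi is a knight.
Then no assignment of the remaining roles makes every statement match its speaker's type — contradiction.
So Ravi is a knave.
With that fixed, Nadia's statement is true, so Nadia is a knight.
With that fixed, Pia's statement is false, so Pia is a knave.
With that fixed, Beata's statement is true, so Beata is a knight.
With that fixed, Uma's statement is false, so Uma is a knave.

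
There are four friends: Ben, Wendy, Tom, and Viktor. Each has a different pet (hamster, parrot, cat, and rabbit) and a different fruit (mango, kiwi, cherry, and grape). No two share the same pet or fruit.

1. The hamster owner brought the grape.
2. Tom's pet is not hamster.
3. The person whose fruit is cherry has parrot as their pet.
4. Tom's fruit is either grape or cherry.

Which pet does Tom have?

With clues 1–2, hamster is impossible for Tom's pet.
With clues 1–4, cat and rabbit are impossible for Tom's pet.
That leaves parrot.

parrot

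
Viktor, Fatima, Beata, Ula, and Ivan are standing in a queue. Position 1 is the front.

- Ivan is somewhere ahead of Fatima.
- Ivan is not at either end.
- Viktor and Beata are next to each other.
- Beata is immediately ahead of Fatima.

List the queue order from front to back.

Ula, Ivan, Viktor, Beata, Fatima

From clue 1: Fatima is in {2,3,4,5}.
From clues 1–2: Fatima is in {3,4,5}.
From clues 1–4: Ula → position 1, Ivan → position 2, Viktor → position 3, Beata → position 4, Fatima → position 5.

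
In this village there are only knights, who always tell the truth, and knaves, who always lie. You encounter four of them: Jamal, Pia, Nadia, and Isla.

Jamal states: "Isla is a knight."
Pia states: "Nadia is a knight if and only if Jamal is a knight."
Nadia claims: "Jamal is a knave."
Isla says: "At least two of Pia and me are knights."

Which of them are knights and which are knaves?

Jamal: knave, Pia: knave, Nadia: knight, Isla: knave

Consider Jamal. Suppose Jamal is a knight.
Then no assignment of the remaining roles makes every statement match its speaker's type — contradiction.
So Jamal is a knave.
With that fixed, Nadia's statement is true, so Nadia is a knight.
With that fixed, Pia's statement is false, so Pia is a knave.
With that fixed, Isla's statement is false, so Isla is a knave.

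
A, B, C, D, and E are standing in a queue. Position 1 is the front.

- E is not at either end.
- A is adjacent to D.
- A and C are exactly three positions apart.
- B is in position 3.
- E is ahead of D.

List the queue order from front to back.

C, E, B, A, D

From clue 1: E is in {2,3,4}.
From clues 1–4: B → position 3.
From clues 1–5: C → position 1, E → position 2, A → position 4, D → position 5.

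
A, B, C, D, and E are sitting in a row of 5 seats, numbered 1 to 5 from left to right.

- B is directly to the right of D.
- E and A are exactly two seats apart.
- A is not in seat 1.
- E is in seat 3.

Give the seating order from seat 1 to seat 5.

From clue 1: B is in {2,3,4,5}.
From clues 1–2: B is in {2,5}.
From clues 1–3: A is in {3,5}.
From clues 1–4: D → seat 1, B → seat 2, E → seat 3, C → seat 4, A → seat 5.

D, B, E, C, A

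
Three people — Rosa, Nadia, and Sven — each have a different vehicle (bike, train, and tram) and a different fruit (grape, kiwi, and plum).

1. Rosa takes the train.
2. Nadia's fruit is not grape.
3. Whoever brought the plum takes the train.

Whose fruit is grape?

With clues 1–2, Nadia is impossible for the one with fruit grape.
With clues 1–3, Rosa is impossible for the one with fruit grape.
That leaves Sven.

Sven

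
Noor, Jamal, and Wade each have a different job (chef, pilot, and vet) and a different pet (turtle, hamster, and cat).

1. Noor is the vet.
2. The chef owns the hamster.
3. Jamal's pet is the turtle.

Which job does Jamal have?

Clue 1 rules out vet for Jamal's job.
With clues 1–3, chef is impossible for Jamal's job.
That leaves pilot.

pilot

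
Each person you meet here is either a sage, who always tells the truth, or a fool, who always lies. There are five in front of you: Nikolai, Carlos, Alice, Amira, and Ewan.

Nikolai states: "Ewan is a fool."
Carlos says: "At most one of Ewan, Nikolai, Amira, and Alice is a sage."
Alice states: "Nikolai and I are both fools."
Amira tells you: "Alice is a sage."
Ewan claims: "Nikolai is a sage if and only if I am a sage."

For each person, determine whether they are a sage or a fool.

Nikolai: sage, Carlos: sage, Alice: fool, Amira: fool, Ewan: fool

Consider Nikolai. Suppose Nikolai is a fool.
Then whichever role Alice has, Alice's statement has the wrong truth value — contradiction.
So Nikolai is a sage.
With that fixed, Alice's statement is false, so Alice is a fool.
With that fixed, Amira's statement is false, so Amira is a fool.
Consider Carlos. Suppose Carlos is a fool.
Then no assignment of the remaining roles makes every statement match its speaker's type — contradiction.
So Carlos is a sage.
Consider Ewan. Suppose Ewan is a sage.
Then Nikolai's statement comes out false, contradicting Nikolai being a sage.
So Ewan is a fool.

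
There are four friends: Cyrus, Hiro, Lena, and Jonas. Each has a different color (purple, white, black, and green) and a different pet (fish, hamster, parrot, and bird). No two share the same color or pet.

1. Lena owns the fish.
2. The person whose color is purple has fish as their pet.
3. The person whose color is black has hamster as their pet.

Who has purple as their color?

With clues 1–2, Cyrus, Hiro, and Jonas are impossible for the one with color purple.
That leaves Lena.

Lena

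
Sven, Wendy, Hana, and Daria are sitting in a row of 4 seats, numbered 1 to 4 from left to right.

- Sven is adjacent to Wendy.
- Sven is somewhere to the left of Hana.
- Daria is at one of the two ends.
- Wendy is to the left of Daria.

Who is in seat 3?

Hana

With clues 1–3, Daria is ruled out for seat 3.
With clues 1–4, Sven and Wendy are ruled out for seat 3.
So seat 3 is Hana.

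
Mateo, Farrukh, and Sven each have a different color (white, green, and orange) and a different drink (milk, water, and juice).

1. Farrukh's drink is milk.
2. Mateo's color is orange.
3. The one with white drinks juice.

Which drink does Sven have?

juice

Clue 1 rules out milk for Sven's drink.
With clues 1–3, water is impossible for Sven's drink.
That leaves juice.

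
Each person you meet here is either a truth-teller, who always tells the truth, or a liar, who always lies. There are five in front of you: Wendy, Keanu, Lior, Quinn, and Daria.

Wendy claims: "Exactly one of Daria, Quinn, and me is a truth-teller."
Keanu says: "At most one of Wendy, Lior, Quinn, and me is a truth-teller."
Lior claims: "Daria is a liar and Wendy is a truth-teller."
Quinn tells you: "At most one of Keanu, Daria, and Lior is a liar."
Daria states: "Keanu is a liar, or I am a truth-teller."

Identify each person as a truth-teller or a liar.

Wendy: liar, Keanu: truth-teller, Lior: liar, Quinn: liar, Daria: liar

Consider Wendy. Suppose Wendy is a truth-teller.
Then no assignment of the remaining roles makes every statement match its speaker's type — contradiction.
So Wendy is a liar.
With that fixed, Lior's statement is false, so Lior is a liar.
Consider Keanu. Suppose Keanu is a liar.
Then Keanu's own statement would have to be false, but it can't be — contradiction.
So Keanu is a truth-teller.
Consider Quinn. Suppose Quinn is a truth-teller.
Then Keanu's statement comes out false, contradicting Keanu being a truth-teller.
So Quinn is a liar.
Consider Daria. Suppose Daria is a truth-teller.
Then Wendy's statement comes out true, contradicting Wendy being a liar.
So Daria is a liar.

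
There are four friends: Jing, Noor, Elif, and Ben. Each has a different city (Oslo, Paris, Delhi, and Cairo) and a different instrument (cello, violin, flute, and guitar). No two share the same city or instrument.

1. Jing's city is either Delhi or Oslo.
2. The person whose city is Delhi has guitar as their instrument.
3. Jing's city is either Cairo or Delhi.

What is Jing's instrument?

guitar

With clues 1–3, cello, flute, and violin are impossible for Jing's instrument.
That leaves guitar.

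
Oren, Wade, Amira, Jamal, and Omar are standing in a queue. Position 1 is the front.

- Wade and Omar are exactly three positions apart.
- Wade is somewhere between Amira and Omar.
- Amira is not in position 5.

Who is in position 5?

Omar

With clues 1–2, Jamal, Oren, and Wade are ruled out for position 5.
With clues 1–3, Amira is ruled out for position 5.
So position 5 is Omar.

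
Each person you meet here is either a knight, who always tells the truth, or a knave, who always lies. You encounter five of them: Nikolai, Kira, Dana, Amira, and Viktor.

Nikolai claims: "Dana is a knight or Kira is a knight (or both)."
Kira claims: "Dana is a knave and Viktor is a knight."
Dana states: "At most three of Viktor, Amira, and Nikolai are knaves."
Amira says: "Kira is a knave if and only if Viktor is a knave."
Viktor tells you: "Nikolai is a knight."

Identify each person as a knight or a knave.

Regardless of anyone's role, Dana's statement is true, so Dana is a knight.
With that fixed, Nikolai's statement is true, so Nikolai is a knight.
With that fixed, Kira's statement is false, so Kira is a knave.
With that fixed, Viktor's statement is true, so Viktor is a knight.
With that fixed, Amira's statement is false, so Amira is a knave.

Nikolai: knight, Kira: knave, Dana: knight, Amira: knave, Viktor: knight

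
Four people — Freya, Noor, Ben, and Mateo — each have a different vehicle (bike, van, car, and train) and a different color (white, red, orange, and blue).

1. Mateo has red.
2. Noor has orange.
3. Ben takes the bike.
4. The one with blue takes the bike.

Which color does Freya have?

Clue 1 rules out red for Freya's color.
With clues 1–2, orange is impossible for Freya's color.
With clues 1–4, blue is impossible for Freya's color.
That leaves white.

white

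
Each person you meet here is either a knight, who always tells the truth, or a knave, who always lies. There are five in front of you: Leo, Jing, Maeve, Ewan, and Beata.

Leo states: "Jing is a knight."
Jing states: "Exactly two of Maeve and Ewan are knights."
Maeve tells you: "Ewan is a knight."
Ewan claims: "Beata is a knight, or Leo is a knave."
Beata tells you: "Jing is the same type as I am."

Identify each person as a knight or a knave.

Leo: knight, Jing: knight, Maeve: knight, Ewan: knight, Beata: knight

Consider Leo. Suppose Leo is a knave.
Then no assignment of the remaining roles makes every statement match its speaker's type — contradiction.
So Leo is a knight.
Consider Jing. Suppose Jing is a knave.
Then Leo's statement comes out false, contradicting Leo being a knight.
So Jing is a knight.
Consider Maeve. Suppose Maeve is a knave.
Then Jing's statement comes out false, contradicting Jing being a knight.
So Maeve is a knight.
Consider Ewan. Suppose Ewan is a knave.
Then Jing's statement comes out false, contradicting Jing being a knight.
So Ewan is a knight.
Consider Beata. Suppose Beata is a knave.
Then Ewan's statement comes out false, contradicting Ewan being a knight.
So Beata is a knight.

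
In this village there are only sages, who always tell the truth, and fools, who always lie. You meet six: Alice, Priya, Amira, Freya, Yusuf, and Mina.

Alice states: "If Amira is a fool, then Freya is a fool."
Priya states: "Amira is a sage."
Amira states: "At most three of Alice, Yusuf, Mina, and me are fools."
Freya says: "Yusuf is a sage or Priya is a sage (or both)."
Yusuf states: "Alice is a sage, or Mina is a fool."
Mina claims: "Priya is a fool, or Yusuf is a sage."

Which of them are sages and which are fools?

Consider Alice. Suppose Alice is a fool.
Then no assignment of the remaining roles makes every statement match its speaker's type — contradiction.
So Alice is a sage.
With that fixed, Amira's statement is true, so Amira is a sage.
With that fixed, Yusuf's statement is true, so Yusuf is a sage.
With that fixed, Mina's statement is true, so Mina is a sage.
With that fixed, Priya's statement is true, so Priya is a sage.
With that fixed, Freya's statement is true, so Freya is a sage.

Alice: sage, Priya: sage, Amira: sage, Freya: sage, Yusuf: sage, Mina: sage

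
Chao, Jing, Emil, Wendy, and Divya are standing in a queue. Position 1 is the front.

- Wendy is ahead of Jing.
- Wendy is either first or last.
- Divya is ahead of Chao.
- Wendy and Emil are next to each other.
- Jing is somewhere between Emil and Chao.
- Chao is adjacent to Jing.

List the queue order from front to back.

Wendy, Emil, Divya, Jing, Chao

From clue 1: Jing is in {2,3,4,5}.
From clues 1–2: Wendy → position 1.
From clues 1–3: Chao is in {3,4,5}.
From clues 1–4: Emil → position 2.
From clues 1–5: Chao → position 5.
From clues 1–6: Divya → position 3, Jing → position 4.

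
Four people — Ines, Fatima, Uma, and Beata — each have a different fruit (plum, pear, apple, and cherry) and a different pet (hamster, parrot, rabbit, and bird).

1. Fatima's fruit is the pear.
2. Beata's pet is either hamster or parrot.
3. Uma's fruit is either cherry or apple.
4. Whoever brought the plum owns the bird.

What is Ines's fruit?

Clue 1 rules out pear for Ines's fruit.
With clues 1–4, apple and cherry are impossible for Ines's fruit.
That leaves plum.

plum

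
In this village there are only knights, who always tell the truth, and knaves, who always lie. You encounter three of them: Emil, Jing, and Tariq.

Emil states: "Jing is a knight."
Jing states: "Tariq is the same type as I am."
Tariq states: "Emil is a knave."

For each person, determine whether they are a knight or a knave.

Emil: knave, Jing: knave, Tariq: knight

Consider Emil. Suppose Emil is a knight.
Then no assignment of the remaining roles makes every statement match its speaker's type — contradiction.
So Emil is a knave.
With that fixed, Tariq's statement is true, so Tariq is a knight.
Consider Jing. Suppose Jing is a knight.
Then Emil's statement comes out true, contradicting Emil being a knave.
So Jing is a knave.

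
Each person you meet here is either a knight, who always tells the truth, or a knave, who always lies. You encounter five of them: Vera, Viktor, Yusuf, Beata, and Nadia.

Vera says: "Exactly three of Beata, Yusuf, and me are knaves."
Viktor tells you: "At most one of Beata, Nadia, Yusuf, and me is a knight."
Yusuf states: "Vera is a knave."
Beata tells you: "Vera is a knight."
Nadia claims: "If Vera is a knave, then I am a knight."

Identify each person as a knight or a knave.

Vera: knave, Viktor: knave, Yusuf: knight, Beata: knave, Nadia: knight

Consider Vera. Suppose Vera is a knight.
Then Vera's own statement would have to be true, but it can't be — contradiction.
So Vera is a knave.
With that fixed, Yusuf's statement is true, so Yusuf is a knight.
With that fixed, Beata's statement is false, so Beata is a knave.
Consider Viktor. Suppose Viktor is a knight.
Then Viktor's own statement would have to be true, but it can't be — contradiction.
So Viktor is a knave.
Consider Nadia. Suppose Nadia is a knave.
Then Viktor's statement comes out true, contradicting Viktor being a knave.
So Nadia is a knight.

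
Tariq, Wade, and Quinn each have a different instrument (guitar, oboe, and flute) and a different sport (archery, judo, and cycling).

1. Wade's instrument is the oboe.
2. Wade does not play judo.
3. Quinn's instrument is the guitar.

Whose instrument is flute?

Tariq

Clue 1 rules out Wade for the one with instrument flute.
With clues 1–3, Quinn is impossible for the one with instrument flute.
That leaves Tariq.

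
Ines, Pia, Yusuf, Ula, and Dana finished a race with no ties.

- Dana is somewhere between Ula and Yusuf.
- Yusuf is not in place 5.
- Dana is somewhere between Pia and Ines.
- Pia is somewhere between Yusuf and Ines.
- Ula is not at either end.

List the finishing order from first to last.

Yusuf, Pia, Dana, Ula, Ines

From clue 1: Dana is in {2,3,4}.
From clues 1–3: Dana → place 3.
From clues 1–4: Yusuf → place 1, Pia → place 2.
From clues 1–5: Ula → place 4, Ines → place 5.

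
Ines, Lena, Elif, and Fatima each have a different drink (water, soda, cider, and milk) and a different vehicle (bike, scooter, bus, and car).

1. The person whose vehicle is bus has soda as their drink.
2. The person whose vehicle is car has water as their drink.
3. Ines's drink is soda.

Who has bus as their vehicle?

Ines

With clues 1–3, Elif, Fatima, and Lena are impossible for the one with vehicle bus.
That leaves Ines.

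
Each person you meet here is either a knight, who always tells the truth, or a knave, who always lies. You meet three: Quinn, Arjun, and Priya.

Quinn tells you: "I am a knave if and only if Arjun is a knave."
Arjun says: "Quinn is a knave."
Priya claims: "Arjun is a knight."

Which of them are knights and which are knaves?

Quinn: knave, Arjun: knight, Priya: knight

Consider Quinn. Suppose Quinn is a knight.
Then no assignment of the remaining roles makes every statement match its speaker's type — contradiction.
So Quinn is a knave.
With that fixed, Arjun's statement is true, so Arjun is a knight.
With that fixed, Priya's statement is true, so Priya is a knight.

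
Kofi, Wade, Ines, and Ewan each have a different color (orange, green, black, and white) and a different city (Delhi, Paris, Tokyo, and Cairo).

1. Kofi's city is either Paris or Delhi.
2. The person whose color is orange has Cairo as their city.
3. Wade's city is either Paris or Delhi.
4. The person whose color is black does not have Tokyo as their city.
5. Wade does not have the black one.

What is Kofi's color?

With clues 1–2, orange is impossible for Kofi's color.
With clues 1–5, green and white are impossible for Kofi's color.
That leaves black.

black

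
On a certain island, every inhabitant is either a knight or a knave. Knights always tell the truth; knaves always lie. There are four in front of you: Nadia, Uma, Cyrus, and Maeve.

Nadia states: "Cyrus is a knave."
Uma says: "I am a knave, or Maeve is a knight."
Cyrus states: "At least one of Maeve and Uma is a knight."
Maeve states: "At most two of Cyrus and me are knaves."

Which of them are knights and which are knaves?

Nadia: knave, Uma: knight, Cyrus: knight, Maeve: knight

Regardless of anyone's role, Maeve's statement is true, so Maeve is a knight.
With that fixed, Uma's statement is true, so Uma is a knight.
With that fixed, Cyrus's statement is true, so Cyrus is a knight.
With that fixed, Nadia's statement is false, so Nadia is a knave.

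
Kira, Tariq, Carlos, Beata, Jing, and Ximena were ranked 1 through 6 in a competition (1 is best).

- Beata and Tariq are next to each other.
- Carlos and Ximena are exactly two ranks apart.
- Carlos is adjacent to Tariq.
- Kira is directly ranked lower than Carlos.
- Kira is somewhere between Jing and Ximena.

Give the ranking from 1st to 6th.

Jing, Beata, Tariq, Carlos, Kira, Ximena

From clues 1–3: Carlos is in {3,4}.
From clues 1–4: Kira is in {4,5}.
From clues 1–5: Jing → rank 1, Beata → rank 2, Tariq → rank 3, Carlos → rank 4, Kira → rank 5, Ximena → rank 6.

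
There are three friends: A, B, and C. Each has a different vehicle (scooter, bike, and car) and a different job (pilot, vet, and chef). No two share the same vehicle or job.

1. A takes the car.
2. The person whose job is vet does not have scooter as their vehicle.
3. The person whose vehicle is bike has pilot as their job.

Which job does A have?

vet

With clues 1–3, chef and pilot are impossible for A's job.
That leaves vet.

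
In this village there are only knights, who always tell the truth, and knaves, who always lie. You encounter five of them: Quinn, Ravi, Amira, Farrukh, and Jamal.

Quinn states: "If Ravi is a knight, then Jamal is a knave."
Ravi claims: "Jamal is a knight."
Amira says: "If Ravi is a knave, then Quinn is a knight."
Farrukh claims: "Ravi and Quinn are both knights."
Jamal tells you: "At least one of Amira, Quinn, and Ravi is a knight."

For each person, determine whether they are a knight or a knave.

Consider Quinn. Suppose Quinn is a knight.
Then no assignment of the remaining roles makes every statement match its speaker's type — contradiction.
So Quinn is a knave.
With that fixed, Farrukh's statement is false, so Farrukh is a knave.
Consider Ravi. Suppose Ravi is a knave.
Then Quinn's statement comes out true, contradicting Quinn being a knave.
So Ravi is a knight.
With that fixed, Amira's statement is true, so Amira is a knight.
With that fixed, Jamal's statement is true, so Jamal is a knight.

Quinn: knave, Ravi: knight, Amira: knight, Farrukh: knave, Jamal: knight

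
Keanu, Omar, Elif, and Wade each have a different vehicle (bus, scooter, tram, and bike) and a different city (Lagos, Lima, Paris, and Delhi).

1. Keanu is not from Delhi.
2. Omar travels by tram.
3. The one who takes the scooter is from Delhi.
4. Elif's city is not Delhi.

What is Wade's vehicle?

With clues 1–2, tram is impossible for Wade's vehicle.
With clues 1–4, bike and bus are impossible for Wade's vehicle.
That leaves scooter.

scooter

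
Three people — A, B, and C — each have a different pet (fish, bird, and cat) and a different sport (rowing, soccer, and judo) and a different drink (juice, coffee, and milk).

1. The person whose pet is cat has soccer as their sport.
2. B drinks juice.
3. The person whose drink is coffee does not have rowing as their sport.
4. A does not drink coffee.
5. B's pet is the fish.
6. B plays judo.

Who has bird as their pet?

A

With clues 1–5, B is impossible for the one with pet bird.
With clues 1–6, C is impossible for the one with pet bird.
That leaves A.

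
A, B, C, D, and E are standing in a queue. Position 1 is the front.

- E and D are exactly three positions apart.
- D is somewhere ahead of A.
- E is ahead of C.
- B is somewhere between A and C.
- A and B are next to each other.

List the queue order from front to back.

From clue 1: D is in {1,2,4,5}.
From clues 1–2: D is in {1,2,4}.
From clues 1–3: B is in {2,3}.
From clues 1–4: B → position 3.
From clues 1–5: D → position 1, A → position 2, E → position 4, C → position 5.

D, A, B, E, C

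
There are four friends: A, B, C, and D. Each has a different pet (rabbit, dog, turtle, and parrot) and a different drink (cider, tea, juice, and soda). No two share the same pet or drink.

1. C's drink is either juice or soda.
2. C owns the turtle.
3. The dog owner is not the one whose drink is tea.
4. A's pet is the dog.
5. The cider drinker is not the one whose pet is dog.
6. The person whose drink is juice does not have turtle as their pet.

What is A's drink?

juice

With clues 1–4, tea is impossible for A's drink.
With clues 1–5, cider is impossible for A's drink.
With clues 1–6, soda is impossible for A's drink.
That leaves juice.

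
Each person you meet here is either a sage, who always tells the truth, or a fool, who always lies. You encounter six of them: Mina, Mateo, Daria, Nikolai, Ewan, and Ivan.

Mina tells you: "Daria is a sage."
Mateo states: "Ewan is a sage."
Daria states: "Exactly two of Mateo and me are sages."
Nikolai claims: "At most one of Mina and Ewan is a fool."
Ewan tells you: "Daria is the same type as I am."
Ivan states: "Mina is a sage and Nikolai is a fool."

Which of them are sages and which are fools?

Mina: sage, Mateo: sage, Daria: sage, Nikolai: sage, Ewan: sage, Ivan: fool

Consider Mina. Suppose Mina is a fool.
Then no assignment of the remaining roles makes every statement match its speaker's type — contradiction.
So Mina is a sage.
With that fixed, Nikolai's statement is true, so Nikolai is a sage.
With that fixed, Ivan's statement is false, so Ivan is a fool.
Consider Mateo. Suppose Mateo is a fool.
Then no assignment of the remaining roles makes every statement match its speaker's type — contradiction.
So Mateo is a sage.
Consider Daria. Suppose Daria is a fool.
Then Mina's statement comes out false, contradicting Mina being a sage.
So Daria is a sage.
Consider Ewan. Suppose Ewan is a fool.
Then Mateo's statement comes out false, contradicting Mateo being a sage.
So Ewan is a sage.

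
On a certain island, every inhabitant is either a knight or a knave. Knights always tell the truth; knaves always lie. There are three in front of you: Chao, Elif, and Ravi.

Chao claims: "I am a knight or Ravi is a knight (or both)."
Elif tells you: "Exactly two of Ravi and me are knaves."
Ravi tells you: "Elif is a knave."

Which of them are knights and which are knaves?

Chao: knight, Elif: knave, Ravi: knight

Consider Chao. Suppose Chao is a knave.
Then no assignment of the remaining roles makes every statement match its speaker's type — contradiction.
So Chao is a knight.
Consider Elif. Suppose Elif is a knight.
Then Elif's own statement would have to be true, but it can't be — contradiction.
So Elif is a knave.
With that fixed, Ravi's statement is true, so Ravi is a knight.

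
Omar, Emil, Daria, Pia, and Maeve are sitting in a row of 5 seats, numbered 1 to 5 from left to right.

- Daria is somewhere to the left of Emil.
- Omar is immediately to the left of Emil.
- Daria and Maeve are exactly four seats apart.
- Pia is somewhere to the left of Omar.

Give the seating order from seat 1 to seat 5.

Daria, Pia, Omar, Emil, Maeve

From clue 1: Emil is in {2,3,4,5}.
From clues 1–2: Omar is in {2,3,4}.
From clues 1–3: Daria → seat 1, Maeve → seat 5.
From clues 1–4: Pia → seat 2, Omar → seat 3, Emil → seat 4.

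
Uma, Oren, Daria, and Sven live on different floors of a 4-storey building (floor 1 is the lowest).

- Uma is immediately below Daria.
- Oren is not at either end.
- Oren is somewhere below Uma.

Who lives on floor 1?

With clue 1, Daria is ruled out for floor 1.
With clues 1–2, Oren is ruled out for floor 1.
With clues 1–3, Uma is ruled out for floor 1.
So floor 1 is Sven.

Sven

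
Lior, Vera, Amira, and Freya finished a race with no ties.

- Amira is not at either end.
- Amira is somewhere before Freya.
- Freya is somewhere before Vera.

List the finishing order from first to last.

Lior, Amira, Freya, Vera

From clue 1: Amira is in {2,3}.
From clues 1–3: Lior → place 1, Amira → place 2, Freya → place 3, Vera → place 4.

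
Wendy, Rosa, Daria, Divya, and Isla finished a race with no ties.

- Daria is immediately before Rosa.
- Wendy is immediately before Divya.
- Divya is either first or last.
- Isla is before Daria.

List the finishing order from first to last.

From clue 1: Rosa is in {2,3,4,5}.
From clues 1–2: Isla is in {1,3,5}.
From clues 1–3: Wendy → place 4, Divya → place 5.
From clues 1–4: Isla → place 1, Daria → place 2, Rosa → place 3.

Isla, Daria, Rosa, Wendy, Divya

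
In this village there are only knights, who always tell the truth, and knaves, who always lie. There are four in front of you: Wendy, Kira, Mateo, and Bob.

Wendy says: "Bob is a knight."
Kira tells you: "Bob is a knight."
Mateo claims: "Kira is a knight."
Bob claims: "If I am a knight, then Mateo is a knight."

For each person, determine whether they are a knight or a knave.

Consider Wendy. Suppose Wendy is a knave.
Then no assignment of the remaining roles makes every statement match its speaker's type — contradiction.
So Wendy is a knight.
Consider Kira. Suppose Kira is a knave.
Then no assignment of the remaining roles makes every statement match its speaker's type — contradiction.
So Kira is a knight.
With that fixed, Mateo's statement is true, so Mateo is a knight.
With that fixed, Bob's statement is true, so Bob is a knight.

Wendy: knight, Kira: knight, Mateo: knight, Bob: knight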